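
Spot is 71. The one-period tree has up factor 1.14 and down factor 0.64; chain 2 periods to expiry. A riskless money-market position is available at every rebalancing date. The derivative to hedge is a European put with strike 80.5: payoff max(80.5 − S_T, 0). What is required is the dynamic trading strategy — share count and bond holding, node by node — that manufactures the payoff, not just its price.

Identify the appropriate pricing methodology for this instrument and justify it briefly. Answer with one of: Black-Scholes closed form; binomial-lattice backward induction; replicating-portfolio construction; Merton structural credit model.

framework: replicating-portfolio construction

Key observation: the task asks for the hedge itself — share and bond holdings at every node of the 2-period tree on spot 71 with factors 1.14/0.64 — which is exactly what the replicating-portfolio construction produces.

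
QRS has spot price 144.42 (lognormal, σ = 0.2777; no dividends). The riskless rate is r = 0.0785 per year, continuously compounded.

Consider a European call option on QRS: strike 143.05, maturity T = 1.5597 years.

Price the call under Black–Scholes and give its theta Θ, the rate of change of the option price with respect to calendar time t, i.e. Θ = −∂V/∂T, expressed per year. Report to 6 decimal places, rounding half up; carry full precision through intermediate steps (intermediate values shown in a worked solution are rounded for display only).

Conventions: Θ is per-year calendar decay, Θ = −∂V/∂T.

σ√T = 0.2777·√1.5597 = 0.346814
d₁ = (ln(S/K) + (r+σ²/2)T) / (σ√T) = (ln(144.42/143.05) + (0.0785+0.2777²/2)·1.5597) / 0.346814 = (0.009532 + 0.182576) / 0.346814 = 0.553922
d₂ = d₁ − σ√T = 0.553922 − 0.346814 = 0.207108
e^{−rT} = 0.884762
N(d₁) = 0.710184,  N(d₂) = 0.582037
Call price V = S·N(d₁) − K·e^{−rT}·N(d₂) = 102.564765 − 73.665689 = 28.899075
φ(d₁) = (1/√(2π))·e^{−d₁²/2} = 0.342202
Θ = −S·φ(d₁)·σ/(2√T) − r·K·e^{−rT}·N(d₂) = −5.494593 − 5.782757 = -11.277349

price = 28.899075
Θ = -11.277349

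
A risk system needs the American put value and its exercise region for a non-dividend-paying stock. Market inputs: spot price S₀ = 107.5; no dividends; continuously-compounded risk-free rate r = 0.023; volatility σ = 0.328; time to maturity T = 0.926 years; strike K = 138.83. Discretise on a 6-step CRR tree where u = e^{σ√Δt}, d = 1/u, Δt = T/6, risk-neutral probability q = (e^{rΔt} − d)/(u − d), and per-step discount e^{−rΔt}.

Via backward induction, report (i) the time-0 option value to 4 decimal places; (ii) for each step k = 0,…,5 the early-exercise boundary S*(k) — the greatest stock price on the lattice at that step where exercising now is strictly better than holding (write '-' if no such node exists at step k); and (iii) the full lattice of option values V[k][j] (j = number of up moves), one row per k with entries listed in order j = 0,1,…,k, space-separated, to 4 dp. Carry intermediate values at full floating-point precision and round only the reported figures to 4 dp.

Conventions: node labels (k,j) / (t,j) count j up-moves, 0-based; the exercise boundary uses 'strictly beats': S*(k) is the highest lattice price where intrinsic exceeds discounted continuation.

price = 33.9574
boundary = - - 83.0780 94.5033 107.5000 122.2840
tree:
33.9574
44.4599 22.9027
55.7520 32.6328 12.5979
65.7961 44.3267 20.2859 4.4152
74.6258 55.7520 31.3300 8.5472 0.0000
82.3881 65.7961 44.3267 16.5460 0.0000 0.0000
89.2119 74.6258 55.7520 31.3300 0.0000 0.0000 0.0000

Δt=0.15433, u=1.13753, d=0.87910, q=0.48159, disc=e^(-rΔt)=0.99646
k=6 terminal: V=max(K-S,0) → 89.2119 74.6258 55.7520 31.3300 0.0000 0.0000 0.0000
k=5: j=0 S=56.4419 intr=82.3881 cont=81.8961 V=82.3881[EX]; j=1 S=73.0339 intr=65.7961 cont=65.3042 V=65.7961[EX]; j=2 S=94.5033 intr=44.3267 cont=43.8347 V=44.3267[EX]; j=3 S=122.2840 intr=16.5460 cont=16.1842 V=16.5460[EX]; j=4 S=158.2313 intr=0.0000 cont=0.0000 V=0.0000[hold]; j=5 S=204.7459 intr=0.0000 cont=0.0000 V=0.0000[hold]  S*(5)=122.2840
k=4: j=0 S=64.2042 intr=74.6258 cont=74.1339 V=74.6258[EX]; j=1 S=83.0780 intr=55.7520 cont=55.2601 V=55.7520[EX]; j=2 S=107.5000 intr=31.3300 cont=30.8381 V=31.3300[EX]; j=3 S=139.1013 intr=0.0000 cont=8.5472 V=8.5472[hold]; j=4 S=179.9922 intr=0.0000 cont=0.0000 V=0.0000[hold]  S*(4)=107.5000
k=3: j=0 S=73.0339 intr=65.7961 cont=65.3042 V=65.7961[EX]; j=1 S=94.5033 intr=44.3267 cont=43.8347 V=44.3267[EX]; j=2 S=122.2840 intr=16.5460 cont=20.2859 V=20.2859[hold]; j=3 S=158.2313 intr=0.0000 cont=4.4152 V=4.4152[hold]  S*(3)=94.5033
k=2: j=0 S=83.0780 intr=55.7520 cont=55.2601 V=55.7520[EX]; j=1 S=107.5000 intr=31.3300 cont=32.6328 V=32.6328[hold]; j=2 S=139.1013 intr=0.0000 cont=12.5979 V=12.5979[hold]  S*(2)=83.0780
k=1: j=0 S=94.5033 intr=44.3267 cont=44.4599 V=44.4599[hold]; j=1 S=122.2840 intr=16.5460 cont=22.9027 V=22.9027[hold]  S*(1)=-
k=0: j=0 S=107.5000 intr=31.3300 cont=33.9574 V=33.9574[hold]  S*(0)=-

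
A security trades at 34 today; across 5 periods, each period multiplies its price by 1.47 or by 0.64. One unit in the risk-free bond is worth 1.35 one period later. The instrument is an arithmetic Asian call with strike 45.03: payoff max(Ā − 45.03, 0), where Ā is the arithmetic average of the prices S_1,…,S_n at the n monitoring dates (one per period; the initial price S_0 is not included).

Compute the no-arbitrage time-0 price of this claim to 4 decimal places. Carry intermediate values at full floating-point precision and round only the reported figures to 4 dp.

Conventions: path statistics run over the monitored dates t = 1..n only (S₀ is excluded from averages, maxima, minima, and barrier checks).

With p* = (R−d)/(u−d) = 0.8554, sum probability × payoff across the paths and divide by R^5.
Enumerate all 2^5 = 32 price paths (U = up ×1.47, D = down ×0.64); each path with k up-moves has probability p*^k·(1−p*)^(5−k).
DDDDD: Ā=10.7909, payoff=0.0000, prob=0.000063
UDDDD: Ā=24.7852, payoff=0.0000, prob=0.000374
DUDDD: Ā=19.1412, payoff=0.0000, prob=0.000374
UUDDD: Ā=43.9650, payoff=0.0000, prob=0.002211
DDUDD: Ā=15.5291, payoff=0.0000, prob=0.000374
UDUDD: Ā=35.6684, payoff=0.0000, prob=0.002211
DUUDD: Ā=30.0244, payoff=0.0000, prob=0.002211
UUUDD: Ā=68.9622, payoff=23.9322, prob=0.013084
DDDUD: Ā=13.2173, payoff=0.0000, prob=0.000374
UDDUD: Ā=30.3585, payoff=0.0000, prob=0.002211
DUDUD: Ā=24.7145, payoff=0.0000, prob=0.002211
UUDUD: Ā=56.7661, payoff=11.7361, prob=0.013084
DDUUD: Ā=21.1023, payoff=0.0000, prob=0.002211
UDUUD: Ā=48.4694, payoff=3.4394, prob=0.013084
DUUUD: Ā=42.8254, payoff=0.0000, prob=0.013084
UUUUD: Ā=98.3646, payoff=53.3346, prob=0.077415
DDDDU: Ā=11.7378, payoff=0.0000, prob=0.000374
UDDDU: Ā=26.9602, payoff=0.0000, prob=0.002211
DUDDU: Ā=21.3162, payoff=0.0000, prob=0.002211
UUDDU: Ā=48.9606, payoff=3.9306, prob=0.013084
DDUDU: Ā=17.7040, payoff=0.0000, prob=0.002211
UDUDU: Ā=40.6639, payoff=0.0000, prob=0.013084
DUUDU: Ā=35.0199, payoff=0.0000, prob=0.013084
UUUDU: Ā=80.4363, payoff=35.4063, prob=0.077415
DDDUU: Ā=15.3922, payoff=0.0000, prob=0.002211
UDDUU: Ā=35.3540, payoff=0.0000, prob=0.013084
DUDUU: Ā=29.7100, payoff=0.0000, prob=0.013084
UUDUU: Ā=68.2402, payoff=23.2102, prob=0.077415
DDUUU: Ā=26.0979, payoff=0.0000, prob=0.013084
UDUUU: Ā=59.9435, payoff=14.9135, prob=0.077415
DUUUU: Ā=54.2995, payoff=9.2695, prob=0.077415
UUUUU: Ā=124.7192, payoff=79.6892, prob=0.458038
Price = Σ prob·payoff / R^5 = 47.602593 / 4.484033 = 10.6160

price = 10.6160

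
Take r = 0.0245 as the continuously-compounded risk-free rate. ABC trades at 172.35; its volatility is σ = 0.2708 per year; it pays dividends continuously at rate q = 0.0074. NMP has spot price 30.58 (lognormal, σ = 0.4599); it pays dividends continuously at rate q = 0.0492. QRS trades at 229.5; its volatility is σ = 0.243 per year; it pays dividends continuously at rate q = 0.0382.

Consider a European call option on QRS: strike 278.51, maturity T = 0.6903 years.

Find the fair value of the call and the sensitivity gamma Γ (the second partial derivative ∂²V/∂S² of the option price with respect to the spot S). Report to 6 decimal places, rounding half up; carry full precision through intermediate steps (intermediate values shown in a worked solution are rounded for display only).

σ√T = 0.243·√0.6903 = 0.201895
d₁ = (ln(S/K) + (r−q+σ²/2)T) / (σ√T) = (ln(229.5/278.51) + (0.0245−0.0382+0.243²/2)·0.6903) / 0.201895 = (-0.193551 + 0.010924) / 0.201895 = -0.904566
d₂ = d₁ − σ√T = -0.904566 − 0.201895 = -1.106461
e^{−rT} = 0.983230
e^{−qT} = 0.973975
N(d₁) = 0.182848,  N(d₂) = 0.134263
Call price V = S·e^{−qT}·N(d₁) − K·e^{−rT}·N(d₂) = 40.871425 − 36.766621 = 4.104804
φ(d₁) = (1/√(2π))·e^{−d₁²/2} = 0.264991
Γ = e^{−qT}·φ(d₁) / (S·σ·√T) = 0.005570

price = 4.104804
Γ = 0.005570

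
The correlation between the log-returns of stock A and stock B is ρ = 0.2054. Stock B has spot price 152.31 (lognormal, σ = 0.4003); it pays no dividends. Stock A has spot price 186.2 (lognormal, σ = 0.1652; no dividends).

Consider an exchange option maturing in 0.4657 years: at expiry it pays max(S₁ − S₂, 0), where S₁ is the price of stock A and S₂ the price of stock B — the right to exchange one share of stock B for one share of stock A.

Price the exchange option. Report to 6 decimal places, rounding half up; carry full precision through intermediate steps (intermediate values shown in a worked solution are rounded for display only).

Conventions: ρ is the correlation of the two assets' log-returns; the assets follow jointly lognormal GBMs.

σ_eff = √(σ₁² + σ₂² − 2ρσ₁σ₂) = √(0.1652² + 0.4003² − 2·0.2054·0.1652·0.4003) = 0.400456
d₁ = (ln(S₁/S₂) + (q₂ − q₁ + σ_eff²/2)T) / (σ_eff√T) = (ln(186.2/152.31) + (0.0 − 0.0 + 0.080183)·0.4657) / 0.273280 = 0.871796
d₂ = d₁ − σ_eff√T = 0.871796 − 0.273280 = 0.598516
N(d₁) = 0.808340,  N(d₂) = 0.725252
V = S₁·e^{−q₁T}·N(d₁) − S₂·e^{−q₂T}·N(d₂) = 150.512926 − 110.463138 = 40.049789
Key observation: no risk-free rate is needed — with the second asset as numeraire the exchange option is a call on the ratio S₁/S₂, and r cancels out of the value.

exchange price = 40.049789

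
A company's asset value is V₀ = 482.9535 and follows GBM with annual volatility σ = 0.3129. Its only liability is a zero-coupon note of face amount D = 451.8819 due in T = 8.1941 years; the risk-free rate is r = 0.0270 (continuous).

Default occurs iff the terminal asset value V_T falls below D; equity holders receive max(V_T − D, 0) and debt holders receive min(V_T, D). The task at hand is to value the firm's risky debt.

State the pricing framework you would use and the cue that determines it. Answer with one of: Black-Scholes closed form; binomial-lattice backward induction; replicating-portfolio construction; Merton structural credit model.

Key observation: the question is about default risk generated by asset-value dynamics against a debt face of 451.8819 — the structural framework prices exactly that.

framework: Merton structural credit model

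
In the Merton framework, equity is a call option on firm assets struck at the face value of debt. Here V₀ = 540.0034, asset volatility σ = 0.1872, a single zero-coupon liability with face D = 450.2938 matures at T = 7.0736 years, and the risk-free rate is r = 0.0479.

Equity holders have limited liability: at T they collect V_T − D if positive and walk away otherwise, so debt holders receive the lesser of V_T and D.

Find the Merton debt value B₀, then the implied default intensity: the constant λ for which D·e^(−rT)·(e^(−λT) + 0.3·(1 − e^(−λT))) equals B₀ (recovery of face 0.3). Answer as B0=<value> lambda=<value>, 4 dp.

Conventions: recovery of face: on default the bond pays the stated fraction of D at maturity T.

B0=305.3704 lambda=0.0101

Equity is a call on the firm's assets struck at D = 450.2938:
d₁ = [ln(V₀/D) + (r + σ²/2)T] / (σ√T)
   = [ln(540.0034/450.2938) + (0.0479 + 0.5·0.1872²)·7.0736] / (0.1872·√7.0736)
   = [0.181675 + 0.462768] / 0.497882 = 1.294371
d₂ = d₁ − σ√T = 1.294371 − 0.497882 = 0.796490
N(d₁) = 0.902231,  N(d₂) = 0.787126,  e^(−rT) = 0.712607
E₀ = V₀·N(d₁) − D·e^(−rT)·N(d₂)
   = 540.0034·0.902231 − 450.2938·0.712607·0.787126 = 234.633029
B₀ = V₀ − E₀ = 540.0034 − 234.633029 = 305.370371
e^(−λT) = (B₀·e^(rT)/D − 0.3)/(1 − 0.3) = (305.3704·1.403298/450.2938 − 0.3)/0.7 = 0.93094027
λ = −ln(0.93094027)/7.0736 = 0.010117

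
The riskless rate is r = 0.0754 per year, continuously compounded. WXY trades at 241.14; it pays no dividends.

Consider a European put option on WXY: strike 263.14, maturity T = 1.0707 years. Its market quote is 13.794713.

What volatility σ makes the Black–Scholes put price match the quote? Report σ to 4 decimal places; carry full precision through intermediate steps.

sigma = 0.1301

At σ = 0.1301 the Black–Scholes value reproduces the quote:
σ√T = 0.1301·√1.0707 = 0.134620
d₁ = (ln(S/K) + (r+σ²/2)T) / (σ√T) = (ln(241.14/263.14) + (0.0754+0.1301²/2)·1.0707) / 0.134620 = (-0.087309 + 0.089792) / 0.134620 = 0.018449
d₂ = d₁ − σ√T = 0.018449 − 0.134620 = -0.116172
e^{−rT} = 0.922442
N(−d₁) = 0.492640,  N(−d₂) = 0.546242
V = K·e^{−rT}·N(−d₂) − S·N(−d₁) = 132.590022 − 118.795308 = 13.794713 (equal to the quote); since ∂V/∂σ > 0 for all σ, the implied volatility is unique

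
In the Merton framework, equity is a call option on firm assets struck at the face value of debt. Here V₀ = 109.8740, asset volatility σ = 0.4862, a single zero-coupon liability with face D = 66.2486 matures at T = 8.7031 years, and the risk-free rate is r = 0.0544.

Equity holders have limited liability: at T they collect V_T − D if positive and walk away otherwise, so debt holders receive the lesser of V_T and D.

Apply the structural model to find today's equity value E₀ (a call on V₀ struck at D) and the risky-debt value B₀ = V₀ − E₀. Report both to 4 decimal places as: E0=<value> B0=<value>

Equity is a call on the firm's assets struck at D = 66.2486:
d₁ = [ln(V₀/D) + (r + σ²/2)T] / (σ√T)
   = [ln(109.8740/66.2486) + (0.0544 + 0.5·0.4862²)·8.7031] / (0.4862·√8.7031)
   = [0.505920 + 1.502113] / 1.434339 = 1.399971
d₂ = d₁ − σ√T = 1.399971 − 1.434339 = -0.034369
N(d₁) = 0.919239,  N(d₂) = 0.486292,  e^(−rT) = 0.622851
E₀ = V₀·N(d₁) − D·e^(−rT)·N(d₂)
   = 109.8740·0.919239 − 66.2486·0.622851·0.486292 = 80.934623
B₀ = V₀ − E₀ = 109.8740 − 80.934623 = 28.939377

E0=80.9346 B0=28.9394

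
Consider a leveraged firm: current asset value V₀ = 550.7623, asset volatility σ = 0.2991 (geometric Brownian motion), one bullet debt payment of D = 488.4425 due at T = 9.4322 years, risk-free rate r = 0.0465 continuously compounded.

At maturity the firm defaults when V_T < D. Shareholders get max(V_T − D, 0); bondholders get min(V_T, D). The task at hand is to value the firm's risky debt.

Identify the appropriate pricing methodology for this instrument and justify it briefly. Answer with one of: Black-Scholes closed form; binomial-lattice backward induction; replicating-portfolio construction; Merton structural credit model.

framework: Merton structural credit model

Key observation: the question is about default risk generated by asset-value dynamics against a debt face of 488.4425 — the structural framework prices exactly that.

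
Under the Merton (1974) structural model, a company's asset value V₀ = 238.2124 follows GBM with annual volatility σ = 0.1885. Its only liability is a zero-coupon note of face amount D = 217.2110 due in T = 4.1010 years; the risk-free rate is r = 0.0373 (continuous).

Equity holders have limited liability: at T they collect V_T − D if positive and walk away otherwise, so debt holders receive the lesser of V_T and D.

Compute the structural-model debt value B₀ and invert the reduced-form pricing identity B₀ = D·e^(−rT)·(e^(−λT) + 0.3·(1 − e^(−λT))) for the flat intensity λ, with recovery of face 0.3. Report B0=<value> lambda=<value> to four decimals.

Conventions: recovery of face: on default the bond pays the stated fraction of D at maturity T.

B0=173.8731 lambda=0.0246

Apply the equity-as-call identities (strike 217.2110, horizon 4.1010 years):
d₁ = [ln(V₀/D) + (r + σ²/2)T] / (σ√T)
   = [ln(238.2124/217.2110) + (0.0373 + 0.5·0.1885²)·4.1010] / (0.1885·√4.1010)
   = [0.092293 + 0.225826] / 0.381730 = 0.833363
d₂ = d₁ − σ√T = 0.833363 − 0.381730 = 0.451633
N(d₁) = 0.797680,  N(d₂) = 0.674233,  e^(−rT) = 0.858158
E₀ = V₀·N(d₁) − D·e^(−rT)·N(d₂)
   = 238.2124·0.797680 − 217.2110·0.858158·0.674233 = 64.339289
B₀ = V₀ − E₀ = 238.2124 − 64.339289 = 173.873111
e^(−λT) = (B₀·e^(rT)/D − 0.3)/(1 − 0.3) = (173.8731·1.165287/217.2110 − 0.3)/0.7 = 0.90398435
λ = −ln(0.90398435)/4.1010 = 0.024614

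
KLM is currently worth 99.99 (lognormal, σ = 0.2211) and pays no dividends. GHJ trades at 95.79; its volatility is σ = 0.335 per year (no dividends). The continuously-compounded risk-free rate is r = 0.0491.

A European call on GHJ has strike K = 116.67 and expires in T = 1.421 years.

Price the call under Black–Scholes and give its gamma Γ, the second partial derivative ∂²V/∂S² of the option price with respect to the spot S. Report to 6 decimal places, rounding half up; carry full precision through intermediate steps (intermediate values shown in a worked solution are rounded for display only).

σ√T = 0.335·√1.421 = 0.399339
d₁ = (ln(S/K) + (r+σ²/2)T) / (σ√T) = (ln(95.79/116.67) + (0.0491+0.335²/2)·1.421) / 0.399339 = (-0.197191 + 0.149507) / 0.399339 = -0.119408
d₂ = d₁ − σ√T = -0.119408 − 0.399339 = -0.518747
e^{−rT} = 0.932607
N(d₁) = 0.452476,  N(d₂) = 0.301969
Call price V = S·N(d₁) − K·e^{−rT}·N(d₂) = 43.342692 − 32.856390 = 10.486302
φ(d₁) = (1/√(2π))·e^{−d₁²/2} = 0.396108
Γ = φ(d₁) / (S·σ·√T) = 0.010355

price = 10.486302
Γ = 0.010355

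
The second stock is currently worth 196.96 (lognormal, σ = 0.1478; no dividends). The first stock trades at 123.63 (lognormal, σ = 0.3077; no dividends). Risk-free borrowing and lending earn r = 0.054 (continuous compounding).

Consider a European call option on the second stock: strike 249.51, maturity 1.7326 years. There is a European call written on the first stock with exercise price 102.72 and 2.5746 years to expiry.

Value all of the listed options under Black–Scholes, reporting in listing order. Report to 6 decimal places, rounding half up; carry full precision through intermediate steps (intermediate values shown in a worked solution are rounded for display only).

price(the second stock call K=249.51) = 5.527307
price(the first stock call K=102.72) = 42.081984

[the second stock call K=249.51]
σ√T = 0.1478·√1.7326 = 0.194547
d₁ = (ln(S/K) + (r+σ²/2)T) / (σ√T) = (ln(196.96/249.51) + (0.054+0.1478²/2)·1.7326) / 0.194547 = (-0.236498 + 0.112485) / 0.194547 = -0.637450
d₂ = d₁ − σ√T = -0.637450 − 0.194547 = -0.831997
e^{−rT} = 0.910683
N(d₁) = 0.261916,  N(d₂) = 0.202705
price = S·N(d₁) − K·e^{−rT}·N(d₂) = 51.586942 − 46.059635 = 5.527307
[the first stock call K=102.72]
σ√T = 0.3077·√2.5746 = 0.493722
d₁ = (ln(S/K) + (r+σ²/2)T) / (σ√T) = (ln(123.63/102.72) + (0.054+0.3077²/2)·2.5746) / 0.493722 = (0.185286 + 0.260909) / 0.493722 = 0.903738
d₂ = d₁ − σ√T = 0.903738 − 0.493722 = 0.410017
e^{−rT} = 0.870203
N(d₁) = 0.816933,  N(d₂) = 0.659103
price = S·N(d₁) − K·e^{−rT}·N(d₂) = 100.997420 − 58.915436 = 42.081984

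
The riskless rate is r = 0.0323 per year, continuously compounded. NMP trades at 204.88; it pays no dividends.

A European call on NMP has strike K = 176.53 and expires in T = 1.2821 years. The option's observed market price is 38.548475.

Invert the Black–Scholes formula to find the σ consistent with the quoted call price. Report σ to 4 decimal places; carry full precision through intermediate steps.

sigma = 0.1699

At σ = 0.1699 the Black–Scholes value reproduces the quote:
σ√T = 0.1699·√1.2821 = 0.192378
d₁ = (ln(S/K) + (r+σ²/2)T) / (σ√T) = (ln(204.88/176.53) + (0.0323+0.1699²/2)·1.2821) / 0.192378 = (0.148934 + 0.059916) / 0.192378 = 1.085626
d₂ = d₁ − σ√T = 1.085626 − 0.192378 = 0.893248
e^{−rT} = 0.959434
N(d₁) = 0.861178,  N(d₂) = 0.814138
V = S·N(d₁) − K·e^{−rT}·N(d₂) = 176.438087 − 137.889612 = 38.548475 (matching the quote); vega is positive throughout, so no other σ reproduces this price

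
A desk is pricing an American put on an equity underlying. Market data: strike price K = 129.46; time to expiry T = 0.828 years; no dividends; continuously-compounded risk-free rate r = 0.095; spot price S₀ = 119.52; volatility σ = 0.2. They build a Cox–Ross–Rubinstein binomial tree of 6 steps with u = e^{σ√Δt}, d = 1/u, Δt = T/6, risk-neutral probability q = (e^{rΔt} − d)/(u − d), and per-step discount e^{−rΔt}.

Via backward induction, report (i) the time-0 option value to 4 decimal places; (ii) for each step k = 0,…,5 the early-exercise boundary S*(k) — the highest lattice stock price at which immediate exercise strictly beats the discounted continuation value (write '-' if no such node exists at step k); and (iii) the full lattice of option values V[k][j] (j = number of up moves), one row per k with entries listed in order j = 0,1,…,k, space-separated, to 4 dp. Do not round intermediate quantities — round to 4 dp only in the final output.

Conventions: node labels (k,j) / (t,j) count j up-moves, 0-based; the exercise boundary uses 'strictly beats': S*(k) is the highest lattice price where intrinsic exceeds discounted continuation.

price = 11.2919
boundary = - 110.9619 103.0166 110.9619 103.0166 110.9619
tree:
11.2919
18.4981 6.1206
26.4434 10.8542 2.6937
33.8198 18.4981 5.3428 0.7590
40.6680 26.4434 10.2207 1.7890 0.0000
47.0258 33.8198 18.4981 4.2170 0.0000 0.0000
52.9284 40.6680 26.4434 9.9400 0.0000 0.0000 0.0000

params: Δt=0.13800 u=1.07713 d=0.92840 q=0.57016 e^(-rΔt)=0.98698
t_6 payoffs: 52.9284 40.6680 26.4434 9.9400 0.0000 0.0000 0.0000
t_5: node(5,0) S=82.4342 payoff=47.0258 vs cont=45.3397 → 47.0258 [stop]  node(5,1) S=95.6402 payoff=33.8198 vs cont=32.1336 → 33.8198 [stop]  node(5,2) S=110.9619 payoff=18.4981 vs cont=16.8119 → 18.4981 [stop]  node(5,3) S=128.7381 payoff=0.7219 vs cont=4.2170 → 4.2170 [wait]  node(5,4) S=149.3621 payoff=0.0000 vs cont=0.0000 → 0.0000 [wait]  node(5,5) S=173.2901 payoff=0.0000 vs cont=0.0000 → 0.0000 [wait]  ⇒ S*(5)=110.9619
t_4: node(4,0) S=88.7920 payoff=40.6680 vs cont=38.9818 → 40.6680 [stop]  node(4,1) S=103.0166 payoff=26.4434 vs cont=24.7572 → 26.4434 [stop]  node(4,2) S=119.5200 payoff=9.9400 vs cont=10.2207 → 10.2207 [wait]  node(4,3) S=138.6672 payoff=0.0000 vs cont=1.7890 → 1.7890 [wait]  node(4,4) S=160.8819 payoff=0.0000 vs cont=0.0000 → 0.0000 [wait]  ⇒ S*(4)=103.0166
t_3: node(3,0) S=95.6402 payoff=33.8198 vs cont=32.1336 → 33.8198 [stop]  node(3,1) S=110.9619 payoff=18.4981 vs cont=16.9699 → 18.4981 [stop]  node(3,2) S=128.7381 payoff=0.7219 vs cont=5.3428 → 5.3428 [wait]  node(3,3) S=149.3621 payoff=0.0000 vs cont=0.7590 → 0.7590 [wait]  ⇒ S*(3)=110.9619
t_2: node(2,0) S=103.0166 payoff=26.4434 vs cont=24.7572 → 26.4434 [stop]  node(2,1) S=119.5200 payoff=9.9400 vs cont=10.8542 → 10.8542 [wait]  node(2,2) S=138.6672 payoff=0.0000 vs cont=2.6937 → 2.6937 [wait]  ⇒ S*(2)=103.0166
t_1: node(1,0) S=110.9619 payoff=18.4981 vs cont=17.3264 → 18.4981 [stop]  node(1,1) S=128.7381 payoff=0.7219 vs cont=6.1206 → 6.1206 [wait]  ⇒ S*(1)=110.9619
t_0: node(0,0) S=119.5200 payoff=9.9400 vs cont=11.2919 → 11.2919 [wait]  ⇒ S*(0)=-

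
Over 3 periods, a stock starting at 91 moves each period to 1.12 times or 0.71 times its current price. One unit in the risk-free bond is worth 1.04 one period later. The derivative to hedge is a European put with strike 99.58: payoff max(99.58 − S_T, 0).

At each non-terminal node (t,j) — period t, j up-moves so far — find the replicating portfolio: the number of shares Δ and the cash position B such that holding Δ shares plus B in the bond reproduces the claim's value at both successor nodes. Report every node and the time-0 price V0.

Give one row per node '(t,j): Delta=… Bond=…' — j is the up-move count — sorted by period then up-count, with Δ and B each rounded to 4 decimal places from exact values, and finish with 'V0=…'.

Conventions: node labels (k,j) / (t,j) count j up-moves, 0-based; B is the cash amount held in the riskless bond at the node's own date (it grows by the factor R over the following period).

Arbitrage-free pricing uses the up-move probability p* = (R−d)/(u−d) = 0.8049, discounting each step at R = 1.04.
Expiry values: V(3,0)=67.0101, V(3,1)=48.2021, V(3,2)=18.5332, V(3,3)=0.0000
  t=2,j=0: stock 45.8731 → up 51.3779 (V=48.2021), down 32.5699 (V=67.0101). Price 49.8769; hedge Δ=-1.0000, bond B=95.7500.
  t=2,j=1: stock 72.3632 → up 81.0468 (V=18.5332), down 51.3779 (V=48.2021). Price 23.3868; hedge Δ=-1.0000, bond B=95.7500.
  t=2,j=2: stock 114.1504 → up 127.8484 (V=0.0000), down 81.0468 (V=18.5332). Price 3.4772; hedge Δ=-0.3960, bond B=48.6801.
  t=1,j=0: stock 64.6100 → up 72.3632 (V=23.3868), down 45.8731 (V=49.8769). Price 27.4573; hedge Δ=-1.0000, bond B=92.0673.
  t=1,j=1: stock 101.9200 → up 114.1504 (V=3.4772), down 72.3632 (V=23.3868). Price 7.0788; hedge Δ=-0.4765, bond B=55.6389.
  t=0,j=0: stock 91.0000 → up 101.9200 (V=7.0788), down 64.6100 (V=27.4573). Price 10.6299; hedge Δ=-0.5462, bond B=60.3336.
Sanity check at the root: Δ(0,0)·S0 + B(0,0) reproduces V0 = 10.6299.

(0,0): Delta=-0.5462 Bond=60.3336
(1,0): Delta=-1.0000 Bond=92.0673
(1,1): Delta=-0.4765 Bond=55.6389
(2,0): Delta=-1.0000 Bond=95.7500
(2,1): Delta=-1.0000 Bond=95.7500
(2,2): Delta=-0.3960 Bond=48.6801
V0=10.6299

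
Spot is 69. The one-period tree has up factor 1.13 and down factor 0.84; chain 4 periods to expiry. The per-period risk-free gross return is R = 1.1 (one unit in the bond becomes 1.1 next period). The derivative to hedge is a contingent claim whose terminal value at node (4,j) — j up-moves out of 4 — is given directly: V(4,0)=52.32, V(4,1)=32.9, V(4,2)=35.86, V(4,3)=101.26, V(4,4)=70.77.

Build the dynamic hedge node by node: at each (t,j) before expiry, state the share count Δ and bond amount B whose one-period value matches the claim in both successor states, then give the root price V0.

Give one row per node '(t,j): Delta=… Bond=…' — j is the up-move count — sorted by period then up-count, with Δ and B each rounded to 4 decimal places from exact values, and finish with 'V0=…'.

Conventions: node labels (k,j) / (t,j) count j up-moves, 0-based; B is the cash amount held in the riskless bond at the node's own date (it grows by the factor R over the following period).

Risk-neutral probability p* = (R−d)/(u−d) = (1.1−0.84)/(1.13−0.84) = 0.8966.
Terminal payoffs: V(4,0)=52.3200, V(4,1)=32.9000, V(4,2)=35.8600, V(4,3)=101.2600, V(4,4)=70.7700
  t=3,j=0: stock 40.8966 → up 46.2131 (V=32.9000), down 34.3531 (V=52.3200). Price 31.7354; hedge Δ=-1.6374, bond B=98.7009.
  t=3,j=1: stock 55.0156 → up 62.1677 (V=35.8600), down 46.2131 (V=32.9000). Price 32.3216; hedge Δ=0.1855, bond B=22.1147.
  t=3,j=2: stock 74.0091 → up 83.6303 (V=101.2600), down 62.1677 (V=35.8600). Price 85.9041; hedge Δ=3.0472, bond B=-139.6132.
  t=3,j=3: stock 99.5599 → up 112.5027 (V=70.7700), down 83.6303 (V=101.2600). Price 67.2038; hedge Δ=-1.0560, bond B=172.3417.
  t=2,j=0: stock 48.6864 → up 55.0156 (V=32.3216), down 40.8966 (V=31.7354). Price 29.3282; hedge Δ=0.0415, bond B=27.3068.
  t=2,j=1: stock 65.4948 → up 74.0091 (V=85.9041), down 55.0156 (V=32.3216). Price 73.0555; hedge Δ=2.8211, bond B=-111.7115.
  t=2,j=2: stock 88.1061 → up 99.5599 (V=67.2038), down 74.0091 (V=85.9041). Price 62.8530; hedge Δ=-0.7319, bond B=127.3368.
  t=1,j=0: stock 57.9600 → up 65.4948 (V=73.0555), down 48.6864 (V=29.3282). Price 62.3018; hedge Δ=2.6015, bond B=-88.4821.
  t=1,j=1: stock 77.9700 → up 88.1061 (V=62.8530), down 65.4948 (V=73.0555). Price 58.0986; hedge Δ=-0.4512, bond B=93.2797.
  t=0,j=0: stock 69.0000 → up 77.9700 (V=58.0986), down 57.9600 (V=62.3018). Price 53.2122; hedge Δ=-0.2101, bond B=67.7061.
As a check, the time-0 holding Δ(0,0)·S0 + B(0,0) comes to 53.2122 — exactly V0.

(0,0): Delta=-0.2101 Bond=67.7061
(1,0): Delta=2.6015 Bond=-88.4821
(1,1): Delta=-0.4512 Bond=93.2797
(2,0): Delta=0.0415 Bond=27.3068
(2,1): Delta=2.8211 Bond=-111.7115
(2,2): Delta=-0.7319 Bond=127.3368
(3,0): Delta=-1.6374 Bond=98.7009
(3,1): Delta=0.1855 Bond=22.1147
(3,2): Delta=3.0472 Bond=-139.6132
(3,3): Delta=-1.0560 Bond=172.3417
V0=53.2122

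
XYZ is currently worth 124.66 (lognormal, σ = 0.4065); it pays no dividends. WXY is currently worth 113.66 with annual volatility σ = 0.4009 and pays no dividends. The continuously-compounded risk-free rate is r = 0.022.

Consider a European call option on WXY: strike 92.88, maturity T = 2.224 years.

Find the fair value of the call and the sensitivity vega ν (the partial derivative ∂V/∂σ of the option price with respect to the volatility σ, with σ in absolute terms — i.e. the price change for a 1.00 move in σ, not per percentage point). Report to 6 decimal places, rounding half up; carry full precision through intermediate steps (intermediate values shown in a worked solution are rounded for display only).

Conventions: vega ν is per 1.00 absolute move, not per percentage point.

σ√T = 0.4009·√2.224 = 0.597865
d₁ = (ln(S/K) + (r+σ²/2)T) / (σ√T) = (ln(113.66/92.88) + (0.022+0.4009²/2)·2.224) / 0.597865 = (0.201903 + 0.227650) / 0.597865 = 0.718477
d₂ = d₁ − σ√T = 0.718477 − 0.597865 = 0.120612
e^{−rT} = 0.952250
N(d₁) = 0.763768,  N(d₂) = 0.548001
Call price V = S·N(d₁) − K·e^{−rT}·N(d₂) = 86.809925 − 48.467900 = 38.342025
φ(d₁) = (1/√(2π))·e^{−d₁²/2} = 0.308189
ν = S·φ(d₁)·√T = 52.238610

price = 38.342025
ν = 52.238610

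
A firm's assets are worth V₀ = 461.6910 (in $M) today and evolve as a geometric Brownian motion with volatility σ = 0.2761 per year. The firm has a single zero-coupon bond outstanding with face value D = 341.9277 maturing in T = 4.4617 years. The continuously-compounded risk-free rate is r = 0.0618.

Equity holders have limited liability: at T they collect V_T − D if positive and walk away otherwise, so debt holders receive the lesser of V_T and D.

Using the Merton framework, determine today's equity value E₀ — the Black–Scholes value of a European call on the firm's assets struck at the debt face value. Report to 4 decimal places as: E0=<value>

E0=218.9236

Work the structural quantities from V₀ = 461.6910 against face 341.9277:
d₁ = [ln(V₀/D) + (r + σ²/2)T] / (σ√T)
   = [ln(461.6910/341.9277) + (0.0618 + 0.5·0.2761²)·4.4617] / (0.2761·√4.4617)
   = [0.300297 + 0.445793] / 0.583199 = 1.279307
d₂ = d₁ − σ√T = 1.279307 − 0.583199 = 0.696108
N(d₁) = 0.899605,  N(d₂) = 0.756819,  e^(−rT) = 0.759016
E₀ = V₀·N(d₁) − D·e^(−rT)·N(d₂)
   = 461.6910·0.899605 − 341.9277·0.759016·0.756819 = 218.923600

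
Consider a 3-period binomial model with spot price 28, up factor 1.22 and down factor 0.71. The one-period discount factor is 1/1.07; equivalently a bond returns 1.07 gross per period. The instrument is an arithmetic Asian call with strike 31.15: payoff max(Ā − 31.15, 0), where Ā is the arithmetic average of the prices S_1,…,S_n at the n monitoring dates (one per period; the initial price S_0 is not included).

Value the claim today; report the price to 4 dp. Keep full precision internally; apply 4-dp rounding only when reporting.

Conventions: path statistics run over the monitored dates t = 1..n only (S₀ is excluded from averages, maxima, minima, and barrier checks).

price = 3.6576

Under the martingale measure an up-move has probability p* = 0.7059; value the claim as the probability-weighted average of per-path payoffs, discounted 3 periods at R = 1.07.
Enumerate all 2^3 = 8 price paths (U = up ×1.22, D = down ×0.71); each path with k up-moves has probability p*^k·(1−p*)^(3−k).
DDD: Ā=14.6721, payoff=0.0000, prob=0.025443
UDD: Ā=25.2112, payoff=0.0000, prob=0.061062
DUD: Ā=20.4512, payoff=0.0000, prob=0.061062
UUD: Ā=35.1415, payoff=3.9915, prob=0.146550
DDU: Ā=17.0716, payoff=0.0000, prob=0.061062
UDU: Ā=29.3343, payoff=0.0000, prob=0.146550
DUU: Ā=24.5743, payoff=0.0000, prob=0.146550
UUU: Ā=42.2263, payoff=11.0763, prob=0.351720
Price = Σ prob·payoff / R^3 = 4.480719 / 1.225043 = 3.6576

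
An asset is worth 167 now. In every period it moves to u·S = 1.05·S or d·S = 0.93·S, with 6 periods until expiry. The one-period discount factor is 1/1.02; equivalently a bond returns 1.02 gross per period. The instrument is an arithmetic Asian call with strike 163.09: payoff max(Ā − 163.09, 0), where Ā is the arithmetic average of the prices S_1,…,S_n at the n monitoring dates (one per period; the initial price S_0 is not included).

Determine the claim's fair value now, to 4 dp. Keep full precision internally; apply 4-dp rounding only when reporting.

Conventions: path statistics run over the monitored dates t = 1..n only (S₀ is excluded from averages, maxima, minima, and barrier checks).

Set p* = 0.7500 (from d < R < u); the path-dependent value is the discounted p*-expectation over all price paths.
Enumerate all 2^6 = 64 price paths (U = up ×1.05, D = down ×0.93); each path with k up-moves has probability p*^k·(1−p*)^(6−k).
DDDDDD: Ā=130.5380, payoff=0.0000, prob=0.000244
UDDDDD: Ā=147.3816, payoff=0.0000, prob=0.000732
DUDDDD: Ā=144.0416, payoff=0.0000, prob=0.000732
UUDDDD: Ā=162.6276, payoff=0.0000, prob=0.002197
DDUDDD: Ā=140.9354, payoff=0.0000, prob=0.000732
UDUDDD: Ā=159.1206, payoff=0.0000, prob=0.002197
DUUDDD: Ā=155.7806, payoff=0.0000, prob=0.002197
UUUDDD: Ā=175.8813, payoff=12.7913, prob=0.006592
DDDUDD: Ā=138.0466, payoff=0.0000, prob=0.000732
UDDUDD: Ā=155.8591, payoff=0.0000, prob=0.002197
DUDUDD: Ā=152.5191, payoff=0.0000, prob=0.002197
UUDUDD: Ā=172.1990, payoff=9.1090, prob=0.006592
DDUUDD: Ā=149.4129, payoff=0.0000, prob=0.002197
UDUUDD: Ā=168.6920, payoff=5.6020, prob=0.006592
DUUUDD: Ā=165.3520, payoff=2.2620, prob=0.006592
UUUUDD: Ā=186.6877, payoff=23.5977, prob=0.019775
DDDDUD: Ā=135.3601, payoff=0.0000, prob=0.000732
UDDDUD: Ā=152.8259, payoff=0.0000, prob=0.002197
DUDDUD: Ā=149.4859, payoff=0.0000, prob=0.002197
UUDDUD: Ā=168.7744, payoff=5.6844, prob=0.006592
DDUDUD: Ā=146.3797, payoff=0.0000, prob=0.002197
UDUDUD: Ā=165.2674, payoff=2.1774, prob=0.006592
DUUDUD: Ā=161.9274, payoff=0.0000, prob=0.006592
UUUDUD: Ā=182.8213, payoff=19.7313, prob=0.019775
DDDUUD: Ā=143.4909, payoff=0.0000, prob=0.002197
UDDUUD: Ā=162.0059, payoff=0.0000, prob=0.006592
DUDUUD: Ā=158.6659, payoff=0.0000, prob=0.006592
UUDUUD: Ā=179.1389, payoff=16.0489, prob=0.019775
DDUUUD: Ā=155.5597, payoff=0.0000, prob=0.006592
UDUUUD: Ā=175.6319, payoff=12.5419, prob=0.019775
DUUUUD: Ā=172.2919, payoff=9.2019, prob=0.019775
UUUUUD: Ā=194.5231, payoff=31.4331, prob=0.059326
DDDDDU: Ā=132.8616, payoff=0.0000, prob=0.000732
UDDDDU: Ā=150.0050, payoff=0.0000, prob=0.002197
DUDDDU: Ā=146.6650, payoff=0.0000, prob=0.002197
UUDDDU: Ā=165.5895, payoff=2.4995, prob=0.006592
DDUDDU: Ā=143.5588, payoff=0.0000, prob=0.002197
UDUDDU: Ā=162.0825, payoff=0.0000, prob=0.006592
DUUDDU: Ā=158.7425, payoff=0.0000, prob=0.006592
UUUDDU: Ā=179.2254, payoff=16.1354, prob=0.019775
DDDUDU: Ā=140.6701, payoff=0.0000, prob=0.002197
UDDUDU: Ā=158.8210, payoff=0.0000, prob=0.006592
DUDUDU: Ā=155.4810, payoff=0.0000, prob=0.006592
UUDUDU: Ā=175.5431, payoff=12.4531, prob=0.019775
DDUUDU: Ā=152.3748, payoff=0.0000, prob=0.006592
UDUUDU: Ā=172.0361, payoff=8.9461, prob=0.019775
DUUUDU: Ā=168.6961, payoff=5.6061, prob=0.019775
UUUUDU: Ā=190.4633, payoff=27.3733, prob=0.059326
DDDDUU: Ā=137.9835, payoff=0.0000, prob=0.002197
UDDDUU: Ā=155.7878, payoff=0.0000, prob=0.006592
DUDDUU: Ā=152.4478, payoff=0.0000, prob=0.006592
UUDDUU: Ā=172.1185, payoff=9.0285, prob=0.019775
DDUDUU: Ā=149.3416, payoff=0.0000, prob=0.006592
UDUDUU: Ā=168.6115, payoff=5.5215, prob=0.019775
DUUDUU: Ā=165.2715, payoff=2.1815, prob=0.019775
UUUDUU: Ā=186.5969, payoff=23.5069, prob=0.059326
DDDUUU: Ā=146.4529, payoff=0.0000, prob=0.006592
UDDUUU: Ā=165.3500, payoff=2.2600, prob=0.019775
DUDUUU: Ā=162.0100, payoff=0.0000, prob=0.019775
UUDUUU: Ā=182.9145, payoff=19.8245, prob=0.059326
DDUUUU: Ā=158.9038, payoff=0.0000, prob=0.019775
UDUUUU: Ā=179.4075, payoff=16.3175, prob=0.059326
DUUUUU: Ā=176.0675, payoff=12.9775, prob=0.059326
UUUUUU: Ā=198.7859, payoff=35.6959, prob=0.177979
Price = Σ prob·payoff / R^6 = 17.247914 / 1.126162 = 15.3157

price = 15.3157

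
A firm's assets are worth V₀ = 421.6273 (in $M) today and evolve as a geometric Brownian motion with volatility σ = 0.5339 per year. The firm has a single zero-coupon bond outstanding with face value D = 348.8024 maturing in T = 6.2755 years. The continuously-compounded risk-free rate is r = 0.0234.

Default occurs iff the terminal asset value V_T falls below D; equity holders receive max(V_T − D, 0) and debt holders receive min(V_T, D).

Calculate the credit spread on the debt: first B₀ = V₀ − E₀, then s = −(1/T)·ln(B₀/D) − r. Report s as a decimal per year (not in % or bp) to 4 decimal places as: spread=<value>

spread=0.0845

Equity is a call on the firm's assets struck at D = 348.8024:
d₁ = [ln(V₀/D) + (r + σ²/2)T] / (σ√T)
   = [ln(421.6273/348.8024) + (0.0234 + 0.5·0.5339²)·6.2755] / (0.5339·√6.2755)
   = [0.189616 + 1.041260] / 1.337470 = 0.920302
d₂ = d₁ − σ√T = 0.920302 − 1.337470 = -0.417168
N(d₁) = 0.821292,  N(d₂) = 0.338278,  e^(−rT) = 0.863426
E₀ = V₀·N(d₁) − D·e^(−rT)·N(d₂)
   = 421.6273·0.821292 − 348.8024·0.863426·0.338278 = 244.401877
B₀ = V₀ − E₀ = 421.6273 − 244.401877 = 177.225423
spread = −(1/T)·ln(B₀/D) − r = −(1/6.2755)·ln(177.225423/348.8024) − 0.0234 = 0.08449309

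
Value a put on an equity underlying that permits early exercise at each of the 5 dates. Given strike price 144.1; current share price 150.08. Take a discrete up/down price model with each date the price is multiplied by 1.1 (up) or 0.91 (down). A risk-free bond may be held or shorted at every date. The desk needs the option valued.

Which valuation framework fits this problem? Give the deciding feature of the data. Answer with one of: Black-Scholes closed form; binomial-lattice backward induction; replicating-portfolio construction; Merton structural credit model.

Key observation: the put (strike 144.1 on spot 150.08) is American-style on a 5-step discrete price model, so the early-exercise decision at every node requires stepwise backward valuation — a closed form cannot price the exercise right.

framework: binomial-lattice backward induction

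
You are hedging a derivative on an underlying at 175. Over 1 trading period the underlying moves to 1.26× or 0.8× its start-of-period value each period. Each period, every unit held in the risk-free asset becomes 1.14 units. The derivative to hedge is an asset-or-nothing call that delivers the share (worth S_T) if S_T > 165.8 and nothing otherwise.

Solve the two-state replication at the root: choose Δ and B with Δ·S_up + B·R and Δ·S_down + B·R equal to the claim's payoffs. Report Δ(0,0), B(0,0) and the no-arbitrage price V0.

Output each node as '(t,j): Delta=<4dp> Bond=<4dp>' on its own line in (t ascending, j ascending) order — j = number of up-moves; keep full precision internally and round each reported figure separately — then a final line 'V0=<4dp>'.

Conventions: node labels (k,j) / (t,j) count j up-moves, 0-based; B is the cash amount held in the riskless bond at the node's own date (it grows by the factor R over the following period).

(0,0): Delta=2.7391 Bond=-336.3844
V0=142.9634

Since d<R<u, set p* = (R−d)/(u−d) = 0.7391; price each node as the discounted p*-expectation of its children.
Payoffs at expiry: V(1,0)=0.0000, V(1,1)=220.5000
  t=0,j=0: stock 175.0000 → up 220.5000 (V=220.5000), down 140.0000 (V=0.0000). Price 142.9634; hedge Δ=2.7391, bond B=-336.3844.
Sanity check at the root: Δ(0,0)·S0 + B(0,0) reproduces V0 = 142.9634.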